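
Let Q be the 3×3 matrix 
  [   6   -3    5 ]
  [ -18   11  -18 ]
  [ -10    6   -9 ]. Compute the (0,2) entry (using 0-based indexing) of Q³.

Characteristic polynomial: μ^3 - 8μ^2 + 17μ - 10 = (μ - 5)(μ - 2)(μ - 1), so the eigenvalues are 1, 2, 5.
μ=5: eigenvector (-1, 3, 2).
μ=2: eigenvector (1, -2, -2).
μ=1: eigenvector (1, 0, -1).
P = [[-1, 1, 1], [3, -2, 0], [2, -2, -1]], D = diag(5, 2, 1), P⁻¹ = [[-2, 1, -2], [-3, 1, -3], [2, 0, 1]].
Q³ = P·diag(125, 8, 1)·P⁻¹ = [[228, -117, 227], [-702, 359, -702], [-454, 234, -453]].
The requested entry is 227.

227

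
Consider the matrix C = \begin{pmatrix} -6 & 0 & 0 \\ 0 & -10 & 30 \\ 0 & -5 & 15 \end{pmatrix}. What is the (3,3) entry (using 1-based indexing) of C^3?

375

Characteristic polynomial: t^3 + t^2 - 30t = t(t - 5)(t + 6), so the eigenvalues are -6, 0, 5.
t=-6: eigenvector (1, 0, 0).
t=0: eigenvector (0, 3, 1).
t=5: eigenvector (0, 2, 1).
P = [[1, 0, 0], [0, 3, 2], [0, 1, 1]], D = diag(-6, 0, 5), P⁻¹ = [[1, 0, 0], [0, 1, -2], [0, -1, 3]].
C³ = P·diag(-216, 0, 125)·P⁻¹ = [[-216, 0, 0], [0, -250, 750], [0, -125, 375]].
The requested entry is 375.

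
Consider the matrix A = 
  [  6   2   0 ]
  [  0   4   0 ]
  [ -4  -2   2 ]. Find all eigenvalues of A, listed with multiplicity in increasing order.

2, 4, 6

Characteristic polynomial: p(r) = r^3 - 12r^2 + 44r - 48 = (r - 6)(r - 4)(r - 2).
Roots (with multiplicity): 2, 4, 6.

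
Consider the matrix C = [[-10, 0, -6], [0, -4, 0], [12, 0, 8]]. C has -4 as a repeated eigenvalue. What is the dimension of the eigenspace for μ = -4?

C + 4I = [[-6, 0, -6], [0, 0, 0], [12, 0, 12]].
This matrix has rank 1, so its null space has dimension 3 − 1 = 2.

2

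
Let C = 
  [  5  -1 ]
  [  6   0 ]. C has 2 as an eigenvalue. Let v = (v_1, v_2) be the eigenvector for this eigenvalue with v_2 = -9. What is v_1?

C − 2I = [[3, -1], [6, -2]].
Solving (C − 2I)v = 0 gives the eigenspace spanned by (-3, -9).
With v_2 = -9, v = (-3, -9), so v_1 = -3.

-3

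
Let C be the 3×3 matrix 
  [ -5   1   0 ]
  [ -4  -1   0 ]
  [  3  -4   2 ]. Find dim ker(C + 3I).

C + 3I = [[-2, 1, 0], [-4, 2, 0], [3, -4, 5]].
This matrix has rank 2, so its null space has dimension 3 − 2 = 1.

1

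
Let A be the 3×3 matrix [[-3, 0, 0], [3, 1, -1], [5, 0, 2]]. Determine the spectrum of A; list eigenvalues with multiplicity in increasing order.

-3, 1, 2

Characteristic polynomial: p(s) = s^3 - 7s + 6 = (s - 2)(s - 1)(s + 3).
Roots (with multiplicity): -3, 1, 2.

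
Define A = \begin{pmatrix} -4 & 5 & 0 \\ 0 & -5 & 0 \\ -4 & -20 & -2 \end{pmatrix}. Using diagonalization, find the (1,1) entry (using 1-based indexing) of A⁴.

Characteristic polynomial: s^3 + 11s^2 + 38s + 40 = (s + 2)(s + 4)(s + 5), so the eigenvalues are -5, -4, -2.
s=-4: eigenvector (1, 0, 2).
s=-5: eigenvector (-5, 1, 0).
s=-2: eigenvector (0, 0, 1).
P = [[1, -5, 0], [0, 1, 0], [2, 0, 1]], D = diag(-4, -5, -2), P⁻¹ = [[1, 5, 0], [0, 1, 0], [-2, -10, 1]].
A⁴ = P·diag(256, 625, 16)·P⁻¹ = [[256, -1845, 0], [0, 625, 0], [480, 2400, 16]].
The requested entry is 256.

256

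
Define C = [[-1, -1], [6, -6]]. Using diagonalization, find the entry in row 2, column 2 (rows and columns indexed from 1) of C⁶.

Characteristic polynomial: r^2 + 7r + 12 = (r + 3)(r + 4), so the eigenvalues are -4, -3.
r=-3: eigenvector (1, 2).
r=-4: eigenvector (1, 3).
P = [[1, 1], [2, 3]], D = diag(-3, -4), P⁻¹ = [[3, -1], [-2, 1]].
C⁶ = P·diag(729, 4096)·P⁻¹ = [[-6005, 3367], [-20202, 10830]].
The requested entry is 10830.

10830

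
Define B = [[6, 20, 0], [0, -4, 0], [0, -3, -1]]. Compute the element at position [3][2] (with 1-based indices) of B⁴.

255

Characteristic polynomial: μ^3 - μ^2 - 26μ - 24 = (μ - 6)(μ + 1)(μ + 4), so the eigenvalues are -4, -1, 6.
μ=-4: eigenvector (-2, 1, 1).
μ=6: eigenvector (1, 0, 0).
μ=-1: eigenvector (0, 0, 1).
P = [[-2, 1, 0], [1, 0, 0], [1, 0, 1]], D = diag(-4, 6, -1), P⁻¹ = [[0, 1, 0], [1, 2, 0], [0, -1, 1]].
B⁴ = P·diag(256, 1296, 1)·P⁻¹ = [[1296, 2080, 0], [0, 256, 0], [0, 255, 1]].
The requested entry is 255.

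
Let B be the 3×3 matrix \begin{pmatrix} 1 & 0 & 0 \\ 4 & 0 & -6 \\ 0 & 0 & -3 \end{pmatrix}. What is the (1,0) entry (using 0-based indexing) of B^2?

Characteristic polynomial: r^3 + 2r^2 - 3r = r(r - 1)(r + 3), so the eigenvalues are -3, 0, 1.
r=1: eigenvector (1, 4, 0).
r=0: eigenvector (0, 1, 0).
r=-3: eigenvector (0, 2, 1).
P = [[1, 0, 0], [4, 1, 2], [0, 0, 1]], D = diag(1, 0, -3), P⁻¹ = [[1, 0, 0], [-4, 1, -2], [0, 0, 1]].
B² = P·diag(1, 0, 9)·P⁻¹ = [[1, 0, 0], [4, 0, 18], [0, 0, 9]].
The requested entry is 4.

4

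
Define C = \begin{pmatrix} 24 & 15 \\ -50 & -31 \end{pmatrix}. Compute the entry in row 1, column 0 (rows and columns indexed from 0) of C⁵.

Characteristic polynomial: s^2 + 7s + 6 = (s + 1)(s + 6), so the eigenvalues are -6, -1.
s=-6: eigenvector (1, -2).
s=-1: eigenvector (3, -5).
P = [[1, 3], [-2, -5]], D = diag(-6, -1), P⁻¹ = [[-5, -3], [2, 1]].
C⁵ = P·diag(-7776, -1)·P⁻¹ = [[38874, 23325], [-77750, -46651]].
The requested entry is -77750.

-77750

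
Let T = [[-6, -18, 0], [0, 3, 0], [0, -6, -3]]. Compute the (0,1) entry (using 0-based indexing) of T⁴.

2430

Characteristic polynomial: λ^3 + 6λ^2 - 9λ - 54 = (λ - 3)(λ + 3)(λ + 6), so the eigenvalues are -6, -3, 3.
λ=-6: eigenvector (1, 0, 0).
λ=3: eigenvector (-2, 1, -1).
λ=-3: eigenvector (0, 0, 1).
P = [[1, -2, 0], [0, 1, 0], [0, -1, 1]], D = diag(-6, 3, -3), P⁻¹ = [[1, 2, 0], [0, 1, 0], [0, 1, 1]].
T⁴ = P·diag(1296, 81, 81)·P⁻¹ = [[1296, 2430, 0], [0, 81, 0], [0, 0, 81]].
The requested entry is 2430.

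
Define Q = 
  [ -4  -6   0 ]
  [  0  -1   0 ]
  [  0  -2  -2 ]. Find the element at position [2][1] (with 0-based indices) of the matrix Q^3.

Characteristic polynomial: μ^3 + 7μ^2 + 14μ + 8 = (μ + 1)(μ + 2)(μ + 4), so the eigenvalues are -4, -2, -1.
μ=-4: eigenvector (1, 0, 0).
μ=-1: eigenvector (-2, 1, -2).
μ=-2: eigenvector (0, 0, 1).
P = [[1, -2, 0], [0, 1, 0], [0, -2, 1]], D = diag(-4, -1, -2), P⁻¹ = [[1, 2, 0], [0, 1, 0], [0, 2, 1]].
Q³ = P·diag(-64, -1, -8)·P⁻¹ = [[-64, -126, 0], [0, -1, 0], [0, -14, -8]].
The requested entry is -14.

-14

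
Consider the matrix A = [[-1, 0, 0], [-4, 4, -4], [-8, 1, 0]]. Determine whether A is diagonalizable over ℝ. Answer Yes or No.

No

Characteristic polynomial: p(s) = s^3 - 3s^2 + 4 = (s - 2)^2(s + 1).
s = 2 has algebraic multiplicity 2; rank(A − 2I) = 2, so geometric multiplicity = 1.
Geometric multiplicity < algebraic multiplicity, so A is not diagonalizable.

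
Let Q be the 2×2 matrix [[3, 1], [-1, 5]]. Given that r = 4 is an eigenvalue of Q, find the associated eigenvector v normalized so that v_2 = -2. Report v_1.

Q − 4I = [[-1, 1], [-1, 1]].
Solving (Q − 4I)v = 0 gives the eigenspace spanned by (-2, -2).
With v_2 = -2, v = (-2, -2), so v_1 = -2.

-2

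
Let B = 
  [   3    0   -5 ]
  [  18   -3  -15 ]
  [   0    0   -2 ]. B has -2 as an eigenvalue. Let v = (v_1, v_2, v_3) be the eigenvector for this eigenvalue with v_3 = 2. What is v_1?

B + 2I = [[5, 0, -5], [18, -1, -15], [0, 0, 0]].
Solving (B + 2I)v = 0 gives the eigenspace spanned by (2, 6, 2).
With v_3 = 2, v = (2, 6, 2), so v_1 = 2.

2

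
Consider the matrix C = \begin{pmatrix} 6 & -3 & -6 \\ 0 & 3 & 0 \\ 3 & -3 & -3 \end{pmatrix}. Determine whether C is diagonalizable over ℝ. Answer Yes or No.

Characteristic polynomial: p(s) = s^3 - 6s^2 + 9s = s(s - 3)^2.
s = 3 has algebraic multiplicity 2; rank(C − 3I) = 1, so geometric multiplicity = 2.
Every eigenvalue has geometric = algebraic multiplicity, so C is diagonalizable.

Yes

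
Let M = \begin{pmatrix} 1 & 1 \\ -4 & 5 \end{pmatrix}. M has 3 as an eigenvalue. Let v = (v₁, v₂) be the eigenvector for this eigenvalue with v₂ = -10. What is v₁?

M − 3I = [[-2, 1], [-4, 2]].
Solving (M − 3I)v = 0 gives the eigenspace spanned by (-5, -10).
With v₂ = -10, v = (-5, -10), so v₁ = -5.

-5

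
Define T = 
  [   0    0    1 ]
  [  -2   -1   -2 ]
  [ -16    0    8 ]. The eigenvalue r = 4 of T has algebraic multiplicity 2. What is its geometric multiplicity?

1

T − 4I = [[-4, 0, 1], [-2, -5, -2], [-16, 0, 4]].
This matrix has rank 2, so its null space has dimension 3 − 2 = 1.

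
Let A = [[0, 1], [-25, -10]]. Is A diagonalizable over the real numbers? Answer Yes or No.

Characteristic polynomial: p(t) = t^2 + 10t + 25 = (t + 5)^2.
t = -5 has algebraic multiplicity 2; rank(A + 5I) = 1, so geometric multiplicity = 1.
Geometric multiplicity < algebraic multiplicity, so A is not diagonalizable.

No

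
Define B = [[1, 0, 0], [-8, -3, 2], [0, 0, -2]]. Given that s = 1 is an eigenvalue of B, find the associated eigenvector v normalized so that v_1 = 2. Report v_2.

-4

B − 1I = [[0, 0, 0], [-8, -4, 2], [0, 0, -3]].
Solving (B − 1I)v = 0 gives the eigenspace spanned by (2, -4, 0).
With v_1 = 2, v = (2, -4, 0), so v_2 = -4.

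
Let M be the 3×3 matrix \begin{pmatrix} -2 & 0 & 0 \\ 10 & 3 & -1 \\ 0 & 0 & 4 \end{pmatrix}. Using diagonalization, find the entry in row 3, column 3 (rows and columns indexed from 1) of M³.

64

Characteristic polynomial: r^3 - 5r^2 - 2r + 24 = (r - 4)(r - 3)(r + 2), so the eigenvalues are -2, 3, 4.
r=-2: eigenvector (1, -2, 0).
r=3: eigenvector (0, 1, 0).
r=4: eigenvector (0, -1, 1).
P = [[1, 0, 0], [-2, 1, -1], [0, 0, 1]], D = diag(-2, 3, 4), P⁻¹ = [[1, 0, 0], [2, 1, 1], [0, 0, 1]].
M³ = P·diag(-8, 27, 64)·P⁻¹ = [[-8, 0, 0], [70, 27, -37], [0, 0, 64]].
The requested entry is 64.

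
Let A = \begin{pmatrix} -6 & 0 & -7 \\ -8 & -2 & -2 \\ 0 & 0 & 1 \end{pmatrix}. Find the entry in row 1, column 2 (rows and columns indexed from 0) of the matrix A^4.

2530

Characteristic polynomial: μ^3 + 7μ^2 + 4μ - 12 = (μ - 1)(μ + 2)(μ + 6), so the eigenvalues are -6, -2, 1.
μ=-2: eigenvector (0, 1, 0).
μ=-6: eigenvector (1, 2, 0).
μ=1: eigenvector (-1, 2, 1).
P = [[0, 1, -1], [1, 2, 2], [0, 0, 1]], D = diag(-2, -6, 1), P⁻¹ = [[-2, 1, -4], [1, 0, 1], [0, 0, 1]].
A⁴ = P·diag(16, 1296, 1)·P⁻¹ = [[1296, 0, 1295], [2560, 16, 2530], [0, 0, 1]].
The requested entry is 2530.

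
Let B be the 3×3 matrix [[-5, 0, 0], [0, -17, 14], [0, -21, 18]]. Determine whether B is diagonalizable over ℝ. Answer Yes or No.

Yes

Characteristic polynomial: p(μ) = μ^3 + 4μ^2 - 17μ - 60 = (μ - 4)(μ + 3)(μ + 5).
All 3 eigenvalues are distinct, so B is diagonalizable.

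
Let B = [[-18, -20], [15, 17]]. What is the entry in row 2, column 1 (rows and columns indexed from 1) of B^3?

105

Characteristic polynomial: s^2 + s - 6 = (s - 2)(s + 3), so the eigenvalues are -3, 2.
s=2: eigenvector (1, -1).
s=-3: eigenvector (4, -3).
P = [[1, 4], [-1, -3]], D = diag(2, -3), P⁻¹ = [[-3, -4], [1, 1]].
B³ = P·diag(8, -27)·P⁻¹ = [[-132, -140], [105, 113]].
The requested entry is 105.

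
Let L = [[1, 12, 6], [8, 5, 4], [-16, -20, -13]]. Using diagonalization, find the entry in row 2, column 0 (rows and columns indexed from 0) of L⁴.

320

Characteristic polynomial: r^3 + 7r^2 + 7r - 15 = (r - 1)(r + 3)(r + 5), so the eigenvalues are -5, -3, 1.
r=1: eigenvector (1, 2, -4).
r=-3: eigenvector (0, 1, -2).
r=-5: eigenvector (-1, 2, -3).
P = [[1, 0, -1], [2, 1, 2], [-4, -2, -3]], D = diag(1, -3, -5), P⁻¹ = [[1, 2, 1], [-2, -7, -4], [0, 2, 1]].
L⁴ = P·diag(1, 81, 625)·P⁻¹ = [[1, -1248, -624], [-160, 1937, 928], [320, -2624, -1231]].
The requested entry is 320.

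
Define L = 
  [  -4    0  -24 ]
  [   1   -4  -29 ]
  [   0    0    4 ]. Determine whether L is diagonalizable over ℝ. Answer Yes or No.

No

Characteristic polynomial: p(r) = r^3 + 4r^2 - 16r - 64 = (r - 4)(r + 4)^2.
r = -4 has algebraic multiplicity 2; rank(L + 4I) = 2, so geometric multiplicity = 1.
Geometric multiplicity < algebraic multiplicity, so L is not diagonalizable.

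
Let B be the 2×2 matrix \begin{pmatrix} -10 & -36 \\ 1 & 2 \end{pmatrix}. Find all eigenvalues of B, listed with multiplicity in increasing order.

-4, -4

Characteristic polynomial: p(r) = r^2 + 8r + 16 = (r + 4)^2.
Roots (with multiplicity): -4, -4.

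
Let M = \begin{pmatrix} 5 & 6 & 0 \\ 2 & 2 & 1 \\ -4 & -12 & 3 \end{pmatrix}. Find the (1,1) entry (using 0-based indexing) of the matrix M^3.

Characteristic polynomial: λ^3 - 10λ^2 + 31λ - 30 = (λ - 5)(λ - 3)(λ - 2), so the eigenvalues are 2, 3, 5.
λ=5: eigenvector (1, 0, -2).
λ=2: eigenvector (-2, 1, 4).
λ=3: eigenvector (-3, 1, 7).
P = [[1, -2, -3], [0, 1, 1], [-2, 4, 7]], D = diag(5, 2, 3), P⁻¹ = [[3, 2, 1], [-2, 1, -1], [2, 0, 1]].
M³ = P·diag(125, 8, 27)·P⁻¹ = [[245, 234, 60], [38, 8, 19], [-436, -468, -93]].
The requested entry is 8.

8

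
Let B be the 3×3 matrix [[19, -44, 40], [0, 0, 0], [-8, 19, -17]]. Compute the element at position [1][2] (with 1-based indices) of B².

Characteristic polynomial: λ^3 - 2λ^2 - 3λ = λ(λ - 3)(λ + 1), so the eigenvalues are -1, 0, 3.
λ=-1: eigenvector (-2, 0, 1).
λ=0: eigenvector (-4, 1, 3).
λ=3: eigenvector (5, 0, -2).
P = [[-2, -4, 5], [0, 1, 0], [1, 3, -2]], D = diag(-1, 0, 3), P⁻¹ = [[2, -7, 5], [0, 1, 0], [1, -2, 2]].
B² = P·diag(1, 0, 9)·P⁻¹ = [[41, -76, 80], [0, 0, 0], [-16, 29, -31]].
The requested entry is -76.

-76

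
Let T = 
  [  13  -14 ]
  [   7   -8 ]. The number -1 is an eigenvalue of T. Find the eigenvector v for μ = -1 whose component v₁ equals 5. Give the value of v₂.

5

T + 1I = [[14, -14], [7, -7]].
Solving (T + 1I)v = 0 gives the eigenspace spanned by (5, 5).
With v₁ = 5, v = (5, 5), so v₂ = 5.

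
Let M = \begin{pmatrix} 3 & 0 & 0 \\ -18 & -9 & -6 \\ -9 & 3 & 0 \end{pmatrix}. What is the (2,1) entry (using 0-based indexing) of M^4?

Characteristic polynomial: s^3 + 6s^2 - 9s - 54 = (s - 3)(s + 3)(s + 6), so the eigenvalues are -6, -3, 3.
s=-3: eigenvector (0, 1, -1).
s=3: eigenvector (1, 0, -3).
s=-6: eigenvector (0, 2, -1).
P = [[0, 1, 0], [1, 0, 2], [-1, -3, -1]], D = diag(-3, 3, -6), P⁻¹ = [[-6, -1, -2], [1, 0, 0], [3, 1, 1]].
M⁴ = P·diag(81, 81, 1296)·P⁻¹ = [[81, 0, 0], [7290, 2511, 2430], [-3645, -1215, -1134]].
The requested entry is -1215.

-1215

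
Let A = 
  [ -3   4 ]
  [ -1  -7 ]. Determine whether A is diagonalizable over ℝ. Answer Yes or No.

Characteristic polynomial: p(r) = r^2 + 10r + 25 = (r + 5)^2.
r = -5 has algebraic multiplicity 2; rank(A + 5I) = 1, so geometric multiplicity = 1.
Geometric multiplicity < algebraic multiplicity, so A is not diagonalizable.

No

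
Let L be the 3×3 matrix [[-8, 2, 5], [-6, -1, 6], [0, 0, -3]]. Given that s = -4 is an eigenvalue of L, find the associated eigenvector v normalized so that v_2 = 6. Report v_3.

0

L + 4I = [[-4, 2, 5], [-6, 3, 6], [0, 0, 1]].
Solving (L + 4I)v = 0 gives the eigenspace spanned by (3, 6, 0).
With v_2 = 6, v = (3, 6, 0), so v_3 = 0.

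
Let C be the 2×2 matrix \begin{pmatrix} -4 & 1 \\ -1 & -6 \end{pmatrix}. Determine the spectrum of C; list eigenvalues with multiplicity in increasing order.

Characteristic polynomial: p(t) = t^2 + 10t + 25 = (t + 5)^2.
Roots (with multiplicity): -5, -5.

-5, -5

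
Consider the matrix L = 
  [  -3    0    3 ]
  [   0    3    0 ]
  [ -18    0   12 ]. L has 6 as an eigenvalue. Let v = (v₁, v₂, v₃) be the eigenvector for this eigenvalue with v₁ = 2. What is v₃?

6

L − 6I = [[-9, 0, 3], [0, -3, 0], [-18, 0, 6]].
Solving (L − 6I)v = 0 gives the eigenspace spanned by (2, 0, 6).
With v₁ = 2, v = (2, 0, 6), so v₃ = 6.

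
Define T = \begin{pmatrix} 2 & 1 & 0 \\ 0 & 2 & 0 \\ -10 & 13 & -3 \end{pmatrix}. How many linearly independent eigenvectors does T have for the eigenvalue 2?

1

T − 2I = [[0, 1, 0], [0, 0, 0], [-10, 13, -5]].
This matrix has rank 2, so its null space has dimension 3 − 2 = 1.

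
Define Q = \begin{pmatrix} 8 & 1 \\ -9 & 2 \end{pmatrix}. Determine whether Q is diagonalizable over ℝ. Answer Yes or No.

No

Characteristic polynomial: p(λ) = λ^2 - 10λ + 25 = (λ - 5)^2.
λ = 5 has algebraic multiplicity 2; rank(Q − 5I) = 1, so geometric multiplicity = 1.
Geometric multiplicity < algebraic multiplicity, so Q is not diagonalizable.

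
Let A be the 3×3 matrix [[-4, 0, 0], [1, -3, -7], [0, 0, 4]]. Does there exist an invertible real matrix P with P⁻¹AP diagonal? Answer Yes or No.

Yes

Characteristic polynomial: p(λ) = λ^3 + 3λ^2 - 16λ - 48 = (λ - 4)(λ + 3)(λ + 4).
All 3 eigenvalues are distinct, so A is diagonalizable.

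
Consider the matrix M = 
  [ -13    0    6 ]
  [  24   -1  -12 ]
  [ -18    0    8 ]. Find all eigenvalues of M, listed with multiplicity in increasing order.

-4, -1, -1

Characteristic polynomial: p(s) = s^3 + 6s^2 + 9s + 4 = (s + 1)^2(s + 4).
Roots (with multiplicity): -4, -1, -1.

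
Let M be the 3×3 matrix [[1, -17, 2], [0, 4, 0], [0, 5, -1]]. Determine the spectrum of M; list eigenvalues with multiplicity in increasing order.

Characteristic polynomial: p(λ) = λ^3 - 4λ^2 - λ + 4 = (λ - 4)(λ - 1)(λ + 1).
Roots (with multiplicity): -1, 1, 4.

-1, 1, 4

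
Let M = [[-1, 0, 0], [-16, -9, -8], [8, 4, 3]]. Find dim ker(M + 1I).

2

M + 1I = [[0, 0, 0], [-16, -8, -8], [8, 4, 4]].
This matrix has rank 1, so its null space has dimension 3 − 1 = 2.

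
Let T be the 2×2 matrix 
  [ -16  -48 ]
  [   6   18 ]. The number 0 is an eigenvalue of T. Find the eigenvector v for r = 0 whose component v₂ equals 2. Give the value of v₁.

T = [[-16, -48], [6, 18]].
Solving (T)v = 0 gives the eigenspace spanned by (-6, 2).
With v₂ = 2, v = (-6, 2), so v₁ = -6.

-6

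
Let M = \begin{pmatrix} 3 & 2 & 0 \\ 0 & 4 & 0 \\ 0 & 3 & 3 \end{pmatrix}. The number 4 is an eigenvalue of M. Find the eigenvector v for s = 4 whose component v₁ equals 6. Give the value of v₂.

M − 4I = [[-1, 2, 0], [0, 0, 0], [0, 3, -1]].
Solving (M − 4I)v = 0 gives the eigenspace spanned by (6, 3, 9).
With v₁ = 6, v = (6, 3, 9), so v₂ = 3.

3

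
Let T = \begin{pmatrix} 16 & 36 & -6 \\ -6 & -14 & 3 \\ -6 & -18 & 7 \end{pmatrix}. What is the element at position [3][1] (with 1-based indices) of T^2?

-30

Characteristic polynomial: μ^3 - 9μ^2 + 24μ - 16 = (μ - 4)^2(μ - 1), so the eigenvalues are 1, 4, 4.
μ=4: eigenvector (3, -1, 0).
μ=1: eigenvector (2, -1, -1).
μ=4: eigenvector (-2, 1, 2).
P = [[3, 2, -2], [-1, -1, 1], [0, -1, 2]], D = diag(4, 1, 4), P⁻¹ = [[1, 2, 0], [-2, -6, 1], [-1, -3, 1]].
T² = P·diag(16, 1, 16)·P⁻¹ = [[76, 180, -30], [-30, -74, 15], [-30, -90, 31]].
The requested entry is -30.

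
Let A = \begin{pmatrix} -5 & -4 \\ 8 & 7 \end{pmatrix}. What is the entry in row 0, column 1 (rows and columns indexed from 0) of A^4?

Characteristic polynomial: t^2 - 2t - 3 = (t - 3)(t + 1), so the eigenvalues are -1, 3.
t=-1: eigenvector (-1, 1).
t=3: eigenvector (-1, 2).
P = [[-1, -1], [1, 2]], D = diag(-1, 3), P⁻¹ = [[-2, -1], [1, 1]].
A⁴ = P·diag(1, 81)·P⁻¹ = [[-79, -80], [160, 161]].
The requested entry is -80.

-80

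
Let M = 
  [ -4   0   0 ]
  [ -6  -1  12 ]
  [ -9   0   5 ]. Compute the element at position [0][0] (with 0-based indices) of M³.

-64

Characteristic polynomial: λ^3 - 21λ - 20 = (λ - 5)(λ + 1)(λ + 4), so the eigenvalues are -4, -1, 5.
λ=-4: eigenvector (1, -2, 1).
λ=-1: eigenvector (0, 1, 0).
λ=5: eigenvector (0, 2, 1).
P = [[1, 0, 0], [-2, 1, 2], [1, 0, 1]], D = diag(-4, -1, 5), P⁻¹ = [[1, 0, 0], [4, 1, -2], [-1, 0, 1]].
M³ = P·diag(-64, -1, 125)·P⁻¹ = [[-64, 0, 0], [-126, -1, 252], [-189, 0, 125]].
The requested entry is -64.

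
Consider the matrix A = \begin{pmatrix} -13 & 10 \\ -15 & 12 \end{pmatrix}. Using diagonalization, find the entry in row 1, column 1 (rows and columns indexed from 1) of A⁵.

-793

Characteristic polynomial: μ^2 + μ - 6 = (μ - 2)(μ + 3), so the eigenvalues are -3, 2.
μ=-3: eigenvector (1, 1).
μ=2: eigenvector (-2, -3).
P = [[1, -2], [1, -3]], D = diag(-3, 2), P⁻¹ = [[3, -2], [1, -1]].
A⁵ = P·diag(-243, 32)·P⁻¹ = [[-793, 550], [-825, 582]].
The requested entry is -793.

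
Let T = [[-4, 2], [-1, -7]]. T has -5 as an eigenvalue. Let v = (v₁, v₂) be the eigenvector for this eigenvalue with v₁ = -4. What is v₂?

2

T + 5I = [[1, 2], [-1, -2]].
Solving (T + 5I)v = 0 gives the eigenspace spanned by (-4, 2).
With v₁ = -4, v = (-4, 2), so v₂ = 2.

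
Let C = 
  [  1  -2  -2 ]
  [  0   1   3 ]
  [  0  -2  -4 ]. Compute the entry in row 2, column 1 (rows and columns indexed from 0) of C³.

Characteristic polynomial: r^3 + 2r^2 - r - 2 = (r - 1)(r + 1)(r + 2), so the eigenvalues are -2, -1, 1.
r=1: eigenvector (1, 0, 0).
r=-1: eigenvector (1, 3, -2).
r=-2: eigenvector (0, -1, 1).
P = [[1, 1, 0], [0, 3, -1], [0, -2, 1]], D = diag(1, -1, -2), P⁻¹ = [[1, -1, -1], [0, 1, 1], [0, 2, 3]].
C³ = P·diag(1, -1, -8)·P⁻¹ = [[1, -2, -2], [0, 13, 21], [0, -14, -22]].
The requested entry is -14.

-14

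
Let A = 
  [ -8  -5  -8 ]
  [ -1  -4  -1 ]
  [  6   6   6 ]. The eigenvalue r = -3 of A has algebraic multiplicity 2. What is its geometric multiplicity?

A + 3I = [[-5, -5, -8], [-1, -1, -1], [6, 6, 9]].
This matrix has rank 2, so its null space has dimension 3 − 2 = 1.

1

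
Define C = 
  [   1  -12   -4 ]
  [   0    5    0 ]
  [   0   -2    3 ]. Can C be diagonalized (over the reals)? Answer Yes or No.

Characteristic polynomial: p(r) = r^3 - 9r^2 + 23r - 15 = (r - 5)(r - 3)(r - 1).
All 3 eigenvalues are distinct, so C is diagonalizable.

Yes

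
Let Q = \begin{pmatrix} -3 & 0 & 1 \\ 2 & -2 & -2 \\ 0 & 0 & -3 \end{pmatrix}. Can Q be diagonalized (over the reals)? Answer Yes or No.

Characteristic polynomial: p(r) = r^3 + 8r^2 + 21r + 18 = (r + 2)(r + 3)^2.
r = -3 has algebraic multiplicity 2; rank(Q + 3I) = 2, so geometric multiplicity = 1.
Geometric multiplicity < algebraic multiplicity, so Q is not diagonalizable.

No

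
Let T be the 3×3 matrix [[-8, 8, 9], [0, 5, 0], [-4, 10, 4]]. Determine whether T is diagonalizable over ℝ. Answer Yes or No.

No

Characteristic polynomial: p(s) = s^3 - s^2 - 16s - 20 = (s - 5)(s + 2)^2.
s = -2 has algebraic multiplicity 2; rank(T + 2I) = 2, so geometric multiplicity = 1.
Geometric multiplicity < algebraic multiplicity, so T is not diagonalizable.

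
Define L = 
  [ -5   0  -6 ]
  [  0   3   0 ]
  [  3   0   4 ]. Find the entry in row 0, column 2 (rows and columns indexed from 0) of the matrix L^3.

Characteristic polynomial: μ^3 - 2μ^2 - 5μ + 6 = (μ - 3)(μ - 1)(μ + 2), so the eigenvalues are -2, 1, 3.
μ=-2: eigenvector (2, 0, -1).
μ=3: eigenvector (0, 1, 0).
μ=1: eigenvector (-1, 0, 1).
P = [[2, 0, -1], [0, 1, 0], [-1, 0, 1]], D = diag(-2, 3, 1), P⁻¹ = [[1, 0, 1], [0, 1, 0], [1, 0, 2]].
L³ = P·diag(-8, 27, 1)·P⁻¹ = [[-17, 0, -18], [0, 27, 0], [9, 0, 10]].
The requested entry is -18.

-18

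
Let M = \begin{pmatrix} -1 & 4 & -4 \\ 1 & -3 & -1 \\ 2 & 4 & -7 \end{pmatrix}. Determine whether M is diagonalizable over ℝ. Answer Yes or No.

Characteristic polynomial: p(s) = s^3 + 11s^2 + 39s + 45 = (s + 3)^2(s + 5).
s = -3 has algebraic multiplicity 2; rank(M + 3I) = 2, so geometric multiplicity = 1.
Geometric multiplicity < algebraic multiplicity, so M is not diagonalizable.

No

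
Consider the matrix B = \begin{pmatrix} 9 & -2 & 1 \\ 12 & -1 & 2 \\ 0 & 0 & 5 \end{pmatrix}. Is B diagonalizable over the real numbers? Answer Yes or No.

No

Characteristic polynomial: p(t) = t^3 - 13t^2 + 55t - 75 = (t - 5)^2(t - 3).
t = 5 has algebraic multiplicity 2; rank(B − 5I) = 2, so geometric multiplicity = 1.
Geometric multiplicity < algebraic multiplicity, so B is not diagonalizable.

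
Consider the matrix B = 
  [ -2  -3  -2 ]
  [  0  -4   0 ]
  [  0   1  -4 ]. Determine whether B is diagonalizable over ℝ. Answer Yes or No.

No

Characteristic polynomial: p(s) = s^3 + 10s^2 + 32s + 32 = (s + 2)(s + 4)^2.
s = -4 has algebraic multiplicity 2; rank(B + 4I) = 2, so geometric multiplicity = 1.
Geometric multiplicity < algebraic multiplicity, so B is not diagonalizable.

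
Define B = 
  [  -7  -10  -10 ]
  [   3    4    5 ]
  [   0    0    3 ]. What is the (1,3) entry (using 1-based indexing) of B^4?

Characteristic polynomial: r^3 - 7r - 6 = (r - 3)(r + 1)(r + 2), so the eigenvalues are -2, -1, 3.
r=-2: eigenvector (2, -1, 0).
r=-1: eigenvector (-5, 3, 0).
r=3: eigenvector (-2, 1, 1).
P = [[2, -5, -2], [-1, 3, 1], [0, 0, 1]], D = diag(-2, -1, 3), P⁻¹ = [[3, 5, 1], [1, 2, 0], [0, 0, 1]].
B⁴ = P·diag(16, 1, 81)·P⁻¹ = [[91, 150, -130], [-45, -74, 65], [0, 0, 81]].
The requested entry is -130.

-130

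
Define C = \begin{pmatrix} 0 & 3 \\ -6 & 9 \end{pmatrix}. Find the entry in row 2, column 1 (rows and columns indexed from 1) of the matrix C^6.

-91854

Characteristic polynomial: μ^2 - 9μ + 18 = (μ - 6)(μ - 3), so the eigenvalues are 3, 6.
μ=3: eigenvector (1, 1).
μ=6: eigenvector (1, 2).
P = [[1, 1], [1, 2]], D = diag(3, 6), P⁻¹ = [[2, -1], [-1, 1]].
C⁶ = P·diag(729, 46656)·P⁻¹ = [[-45198, 45927], [-91854, 92583]].
The requested entry is -91854.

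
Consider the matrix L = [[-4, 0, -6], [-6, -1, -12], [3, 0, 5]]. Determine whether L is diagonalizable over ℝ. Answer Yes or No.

Yes

Characteristic polynomial: p(t) = t^3 - 3t - 2 = (t - 2)(t + 1)^2.
t = -1 has algebraic multiplicity 2; rank(L + 1I) = 1, so geometric multiplicity = 2.
Every eigenvalue has geometric = algebraic multiplicity, so L is diagonalizable.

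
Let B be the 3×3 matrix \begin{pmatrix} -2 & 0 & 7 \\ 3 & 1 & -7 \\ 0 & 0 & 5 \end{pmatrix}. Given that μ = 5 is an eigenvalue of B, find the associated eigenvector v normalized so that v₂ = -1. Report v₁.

B − 5I = [[-7, 0, 7], [3, -4, -7], [0, 0, 0]].
Solving (B − 5I)v = 0 gives the eigenspace spanned by (1, -1, 1).
With v₂ = -1, v = (1, -1, 1), so v₁ = 1.

1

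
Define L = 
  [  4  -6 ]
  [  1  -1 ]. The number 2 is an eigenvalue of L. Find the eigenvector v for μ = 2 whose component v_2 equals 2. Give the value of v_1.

6

L − 2I = [[2, -6], [1, -3]].
Solving (L − 2I)v = 0 gives the eigenspace spanned by (6, 2).
With v_2 = 2, v = (6, 2), so v_1 = 6.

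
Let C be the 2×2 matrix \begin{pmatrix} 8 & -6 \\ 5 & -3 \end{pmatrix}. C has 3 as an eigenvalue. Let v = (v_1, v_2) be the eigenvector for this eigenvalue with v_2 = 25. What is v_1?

C − 3I = [[5, -6], [5, -6]].
Solving (C − 3I)v = 0 gives the eigenspace spanned by (30, 25).
With v_2 = 25, v = (30, 25), so v_1 = 30.

30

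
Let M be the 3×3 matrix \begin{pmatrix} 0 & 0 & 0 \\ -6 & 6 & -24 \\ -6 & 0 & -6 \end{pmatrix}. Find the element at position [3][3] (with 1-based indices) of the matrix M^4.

Characteristic polynomial: s^3 - 36s = s(s - 6)(s + 6), so the eigenvalues are -6, 0, 6.
s=-6: eigenvector (0, 2, 1).
s=6: eigenvector (0, 1, 0).
s=0: eigenvector (1, -3, -1).
P = [[0, 0, 1], [2, 1, -3], [1, 0, -1]], D = diag(-6, 6, 0), P⁻¹ = [[1, 0, 1], [1, 1, -2], [1, 0, 0]].
M⁴ = P·diag(1296, 1296, 0)·P⁻¹ = [[0, 0, 0], [3888, 1296, 0], [1296, 0, 1296]].
The requested entry is 1296.

1296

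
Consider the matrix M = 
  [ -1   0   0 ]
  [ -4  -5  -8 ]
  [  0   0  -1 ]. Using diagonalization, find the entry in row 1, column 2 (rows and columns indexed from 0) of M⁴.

Characteristic polynomial: r^3 + 7r^2 + 11r + 5 = (r + 1)^2(r + 5), so the eigenvalues are -5, -1, -1.
r=-1: eigenvector (2, 0, -1).
r=-5: eigenvector (0, 1, 0).
r=-1: eigenvector (-1, -1, 1).
P = [[2, 0, -1], [0, 1, -1], [-1, 0, 1]], D = diag(-1, -5, -1), P⁻¹ = [[1, 0, 1], [1, 1, 2], [1, 0, 2]].
M⁴ = P·diag(1, 625, 1)·P⁻¹ = [[1, 0, 0], [624, 625, 1248], [0, 0, 1]].
The requested entry is 1248.

1248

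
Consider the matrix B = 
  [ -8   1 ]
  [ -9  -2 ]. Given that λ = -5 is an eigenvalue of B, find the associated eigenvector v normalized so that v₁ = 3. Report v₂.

B + 5I = [[-3, 1], [-9, 3]].
Solving (B + 5I)v = 0 gives the eigenspace spanned by (3, 9).
With v₁ = 3, v = (3, 9), so v₂ = 9.

9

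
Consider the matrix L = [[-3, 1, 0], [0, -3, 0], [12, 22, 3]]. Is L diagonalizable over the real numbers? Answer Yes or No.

No

Characteristic polynomial: p(λ) = λ^3 + 3λ^2 - 9λ - 27 = (λ - 3)(λ + 3)^2.
λ = -3 has algebraic multiplicity 2; rank(L + 3I) = 2, so geometric multiplicity = 1.
Geometric multiplicity < algebraic multiplicity, so L is not diagonalizable.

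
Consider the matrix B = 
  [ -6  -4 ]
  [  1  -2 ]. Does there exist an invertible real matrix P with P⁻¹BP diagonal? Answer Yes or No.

Characteristic polynomial: p(t) = t^2 + 8t + 16 = (t + 4)^2.
t = -4 has algebraic multiplicity 2; rank(B + 4I) = 1, so geometric multiplicity = 1.
Geometric multiplicity < algebraic multiplicity, so B is not diagonalizable.

No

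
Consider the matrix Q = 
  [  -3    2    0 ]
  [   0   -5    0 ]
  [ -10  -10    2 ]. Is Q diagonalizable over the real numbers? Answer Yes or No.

Yes

Characteristic polynomial: p(r) = r^3 + 6r^2 - r - 30 = (r - 2)(r + 3)(r + 5).
All 3 eigenvalues are distinct, so Q is diagonalizable.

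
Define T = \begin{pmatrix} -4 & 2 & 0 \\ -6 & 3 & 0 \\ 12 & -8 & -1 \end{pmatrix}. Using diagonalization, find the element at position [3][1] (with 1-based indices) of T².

-12

Characteristic polynomial: s^3 + 2s^2 + s = s(s + 1)^2, so the eigenvalues are -1, -1, 0.
s=0: eigenvector (-1, -2, 4).
s=-1: eigenvector (2, 3, -6).
s=-1: eigenvector (0, 0, 1).
P = [[-1, 2, 0], [-2, 3, 0], [4, -6, 1]], D = diag(0, -1, -1), P⁻¹ = [[3, -2, 0], [2, -1, 0], [0, 2, 1]].
T² = P·diag(0, 1, 1)·P⁻¹ = [[4, -2, 0], [6, -3, 0], [-12, 8, 1]].
The requested entry is -12.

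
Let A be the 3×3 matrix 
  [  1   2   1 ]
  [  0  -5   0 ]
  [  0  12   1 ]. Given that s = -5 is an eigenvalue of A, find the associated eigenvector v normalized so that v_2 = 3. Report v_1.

0

A + 5I = [[6, 2, 1], [0, 0, 0], [0, 12, 6]].
Solving (A + 5I)v = 0 gives the eigenspace spanned by (0, 3, -6).
With v_2 = 3, v = (0, 3, -6), so v_1 = 0.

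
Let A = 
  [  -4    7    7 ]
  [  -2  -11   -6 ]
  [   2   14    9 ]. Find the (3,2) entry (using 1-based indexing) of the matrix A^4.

Characteristic polynomial: μ^3 + 6μ^2 - 7μ - 60 = (μ - 3)(μ + 4)(μ + 5), so the eigenvalues are -5, -4, 3.
μ=3: eigenvector (1, -1, 2).
μ=-4: eigenvector (-1, 2, -2).
μ=-5: eigenvector (0, -1, 1).
P = [[1, -1, 0], [-1, 2, -1], [2, -2, 1]], D = diag(3, -4, -5), P⁻¹ = [[0, 1, 1], [-1, 1, 1], [-2, 0, 1]].
A⁴ = P·diag(81, 256, 625)·P⁻¹ = [[256, -175, -175], [738, 431, -194], [-738, -350, 275]].
The requested entry is -350.

-350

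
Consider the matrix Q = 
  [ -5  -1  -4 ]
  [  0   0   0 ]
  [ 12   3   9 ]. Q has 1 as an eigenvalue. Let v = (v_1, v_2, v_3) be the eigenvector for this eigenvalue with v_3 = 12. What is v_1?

Q − 1I = [[-6, -1, -4], [0, -1, 0], [12, 3, 8]].
Solving (Q − 1I)v = 0 gives the eigenspace spanned by (-8, 0, 12).
With v_3 = 12, v = (-8, 0, 12), so v_1 = -8.

-8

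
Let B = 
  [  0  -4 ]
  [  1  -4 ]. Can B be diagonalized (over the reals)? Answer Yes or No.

Characteristic polynomial: p(t) = t^2 + 4t + 4 = (t + 2)^2.
t = -2 has algebraic multiplicity 2; rank(B + 2I) = 1, so geometric multiplicity = 1.
Geometric multiplicity < algebraic multiplicity, so B is not diagonalizable.

No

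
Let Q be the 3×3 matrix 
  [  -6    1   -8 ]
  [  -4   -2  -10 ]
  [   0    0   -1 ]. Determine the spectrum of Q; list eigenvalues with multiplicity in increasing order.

-4, -4, -1

Characteristic polynomial: p(μ) = μ^3 + 9μ^2 + 24μ + 16 = (μ + 1)(μ + 4)^2.
Roots (with multiplicity): -4, -4, -1.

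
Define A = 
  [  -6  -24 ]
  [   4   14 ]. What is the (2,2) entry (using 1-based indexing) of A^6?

Characteristic polynomial: t^2 - 8t + 12 = (t - 6)(t - 2), so the eigenvalues are 2, 6.
t=6: eigenvector (-2, 1).
t=2: eigenvector (3, -1).
P = [[-2, 3], [1, -1]], D = diag(6, 2), P⁻¹ = [[1, 3], [1, 2]].
A⁶ = P·diag(46656, 64)·P⁻¹ = [[-93120, -279552], [46592, 139840]].
The requested entry is 139840.

139840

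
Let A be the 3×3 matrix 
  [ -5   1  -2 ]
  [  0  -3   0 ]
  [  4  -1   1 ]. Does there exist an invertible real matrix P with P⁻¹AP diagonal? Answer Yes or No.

Characteristic polynomial: p(λ) = λ^3 + 7λ^2 + 15λ + 9 = (λ + 1)(λ + 3)^2.
λ = -3 has algebraic multiplicity 2; rank(A + 3I) = 2, so geometric multiplicity = 1.
Geometric multiplicity < algebraic multiplicity, so A is not diagonalizable.

No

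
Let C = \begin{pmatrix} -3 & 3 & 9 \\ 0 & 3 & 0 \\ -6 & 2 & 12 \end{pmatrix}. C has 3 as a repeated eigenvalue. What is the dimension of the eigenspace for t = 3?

1

C − 3I = [[-6, 3, 9], [0, 0, 0], [-6, 2, 9]].
This matrix has rank 2, so its null space has dimension 3 − 2 = 1.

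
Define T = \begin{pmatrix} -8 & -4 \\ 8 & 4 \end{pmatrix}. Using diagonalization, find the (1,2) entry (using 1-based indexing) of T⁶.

4096

Characteristic polynomial: s^2 + 4s = s(s + 4), so the eigenvalues are -4, 0.
s=0: eigenvector (-1, 2).
s=-4: eigenvector (-1, 1).
P = [[-1, -1], [2, 1]], D = diag(0, -4), P⁻¹ = [[1, 1], [-2, -1]].
T⁶ = P·diag(0, 4096)·P⁻¹ = [[8192, 4096], [-8192, -4096]].
The requested entry is 4096.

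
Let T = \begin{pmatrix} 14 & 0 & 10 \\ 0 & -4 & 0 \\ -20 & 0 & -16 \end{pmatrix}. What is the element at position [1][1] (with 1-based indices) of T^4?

Characteristic polynomial: μ^3 + 6μ^2 - 16μ - 96 = (μ - 4)(μ + 4)(μ + 6), so the eigenvalues are -6, -4, 4.
μ=-6: eigenvector (-1, 0, 2).
μ=4: eigenvector (-1, 0, 1).
μ=-4: eigenvector (0, 1, 0).
P = [[-1, -1, 0], [0, 0, 1], [2, 1, 0]], D = diag(-6, 4, -4), P⁻¹ = [[1, 0, 1], [-2, 0, -1], [0, 1, 0]].
T⁴ = P·diag(1296, 256, 256)·P⁻¹ = [[-784, 0, -1040], [0, 256, 0], [2080, 0, 2336]].
The requested entry is -784.

-784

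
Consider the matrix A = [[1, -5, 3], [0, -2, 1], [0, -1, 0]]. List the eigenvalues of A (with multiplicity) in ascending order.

-1, -1, 1

Characteristic polynomial: p(λ) = λ^3 + λ^2 - λ - 1 = (λ - 1)(λ + 1)^2.
Roots (with multiplicity): -1, -1, 1.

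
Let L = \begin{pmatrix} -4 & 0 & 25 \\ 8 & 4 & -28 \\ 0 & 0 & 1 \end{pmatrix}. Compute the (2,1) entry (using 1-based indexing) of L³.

128

Characteristic polynomial: μ^3 - μ^2 - 16μ + 16 = (μ - 4)(μ - 1)(μ + 4), so the eigenvalues are -4, 1, 4.
μ=-4: eigenvector (1, -1, 0).
μ=4: eigenvector (0, 1, 0).
μ=1: eigenvector (5, -4, 1).
P = [[1, 0, 5], [-1, 1, -4], [0, 0, 1]], D = diag(-4, 4, 1), P⁻¹ = [[1, 0, -5], [1, 1, -1], [0, 0, 1]].
L³ = P·diag(-64, 64, 1)·P⁻¹ = [[-64, 0, 325], [128, 64, -388], [0, 0, 1]].
The requested entry is 128.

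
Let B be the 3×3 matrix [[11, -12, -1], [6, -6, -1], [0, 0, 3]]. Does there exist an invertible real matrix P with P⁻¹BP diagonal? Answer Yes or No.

Characteristic polynomial: p(s) = s^3 - 8s^2 + 21s - 18 = (s - 3)^2(s - 2).
s = 3 has algebraic multiplicity 2; rank(B − 3I) = 2, so geometric multiplicity = 1.
Geometric multiplicity < algebraic multiplicity, so B is not diagonalizable.

No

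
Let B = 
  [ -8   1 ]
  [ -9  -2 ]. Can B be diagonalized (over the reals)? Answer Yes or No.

Characteristic polynomial: p(s) = s^2 + 10s + 25 = (s + 5)^2.
s = -5 has algebraic multiplicity 2; rank(B + 5I) = 1, so geometric multiplicity = 1.
Geometric multiplicity < algebraic multiplicity, so B is not diagonalizable.

No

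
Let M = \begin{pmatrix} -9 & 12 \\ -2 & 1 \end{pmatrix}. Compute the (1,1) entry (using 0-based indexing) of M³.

Characteristic polynomial: s^2 + 8s + 15 = (s + 3)(s + 5), so the eigenvalues are -5, -3.
s=-3: eigenvector (2, 1).
s=-5: eigenvector (3, 1).
P = [[2, 3], [1, 1]], D = diag(-3, -5), P⁻¹ = [[-1, 3], [1, -2]].
M³ = P·diag(-27, -125)·P⁻¹ = [[-321, 588], [-98, 169]].
The requested entry is 169.

169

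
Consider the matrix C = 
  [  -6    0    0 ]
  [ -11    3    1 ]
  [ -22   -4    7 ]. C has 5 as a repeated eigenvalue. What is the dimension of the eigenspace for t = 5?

1

C − 5I = [[-11, 0, 0], [-11, -2, 1], [-22, -4, 2]].
This matrix has rank 2, so its null space has dimension 3 − 2 = 1.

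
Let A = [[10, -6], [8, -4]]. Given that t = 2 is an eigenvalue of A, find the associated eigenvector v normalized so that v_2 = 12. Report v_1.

A − 2I = [[8, -6], [8, -6]].
Solving (A − 2I)v = 0 gives the eigenspace spanned by (9, 12).
With v_2 = 12, v = (9, 12), so v_1 = 9.

9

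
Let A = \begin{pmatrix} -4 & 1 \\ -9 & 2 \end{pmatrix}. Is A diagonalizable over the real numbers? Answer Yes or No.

No

Characteristic polynomial: p(λ) = λ^2 + 2λ + 1 = (λ + 1)^2.
λ = -1 has algebraic multiplicity 2; rank(A + 1I) = 1, so geometric multiplicity = 1.
Geometric multiplicity < algebraic multiplicity, so A is not diagonalizable.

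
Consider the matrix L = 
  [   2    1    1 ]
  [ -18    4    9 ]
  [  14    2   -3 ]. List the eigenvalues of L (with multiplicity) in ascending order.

Characteristic polynomial: p(s) = s^3 - 3s^2 - 24s + 80 = (s - 4)^2(s + 5).
Roots (with multiplicity): -5, 4, 4.

-5, 4, 4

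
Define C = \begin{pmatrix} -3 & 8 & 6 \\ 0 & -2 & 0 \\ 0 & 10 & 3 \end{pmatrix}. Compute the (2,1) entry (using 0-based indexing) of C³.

70

Characteristic polynomial: λ^3 + 2λ^2 - 9λ - 18 = (λ - 3)(λ + 2)(λ + 3), so the eigenvalues are -3, -2, 3.
λ=-3: eigenvector (1, 0, 0).
λ=-2: eigenvector (-4, 1, -2).
λ=3: eigenvector (1, 0, 1).
P = [[1, -4, 1], [0, 1, 0], [0, -2, 1]], D = diag(-3, -2, 3), P⁻¹ = [[1, 2, -1], [0, 1, 0], [0, 2, 1]].
C³ = P·diag(-27, -8, 27)·P⁻¹ = [[-27, 32, 54], [0, -8, 0], [0, 70, 27]].
The requested entry is 70.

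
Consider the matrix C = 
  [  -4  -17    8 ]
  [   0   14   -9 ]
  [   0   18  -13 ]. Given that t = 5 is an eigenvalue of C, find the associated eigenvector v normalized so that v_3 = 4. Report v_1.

-4

C − 5I = [[-9, -17, 8], [0, 9, -9], [0, 18, -18]].
Solving (C − 5I)v = 0 gives the eigenspace spanned by (-4, 4, 4).
With v_3 = 4, v = (-4, 4, 4), so v_1 = -4.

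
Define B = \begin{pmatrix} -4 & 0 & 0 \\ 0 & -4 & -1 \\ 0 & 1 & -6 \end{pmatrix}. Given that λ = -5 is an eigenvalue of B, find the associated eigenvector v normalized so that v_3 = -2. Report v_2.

-2

B + 5I = [[1, 0, 0], [0, 1, -1], [0, 1, -1]].
Solving (B + 5I)v = 0 gives the eigenspace spanned by (0, -2, -2).
With v_3 = -2, v = (0, -2, -2), so v_2 = -2.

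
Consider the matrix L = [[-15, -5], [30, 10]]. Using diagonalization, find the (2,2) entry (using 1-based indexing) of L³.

250

Characteristic polynomial: r^2 + 5r = r(r + 5), so the eigenvalues are -5, 0.
r=-5: eigenvector (1, -2).
r=0: eigenvector (1, -3).
P = [[1, 1], [-2, -3]], D = diag(-5, 0), P⁻¹ = [[3, 1], [-2, -1]].
L³ = P·diag(-125, 0)·P⁻¹ = [[-375, -125], [750, 250]].
The requested entry is 250.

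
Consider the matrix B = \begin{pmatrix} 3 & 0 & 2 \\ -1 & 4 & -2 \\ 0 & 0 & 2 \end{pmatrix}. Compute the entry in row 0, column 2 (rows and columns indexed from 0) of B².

Characteristic polynomial: t^3 - 9t^2 + 26t - 24 = (t - 4)(t - 3)(t - 2), so the eigenvalues are 2, 3, 4.
t=3: eigenvector (1, 1, 0).
t=4: eigenvector (0, 1, 0).
t=2: eigenvector (-2, 0, 1).
P = [[1, 0, -2], [1, 1, 0], [0, 0, 1]], D = diag(3, 4, 2), P⁻¹ = [[1, 0, 2], [-1, 1, -2], [0, 0, 1]].
B² = P·diag(9, 16, 4)·P⁻¹ = [[9, 0, 10], [-7, 16, -14], [0, 0, 4]].
The requested entry is 10.

10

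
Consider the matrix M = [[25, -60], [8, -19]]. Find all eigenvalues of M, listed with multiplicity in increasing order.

1, 5

Characteristic polynomial: p(r) = r^2 - 6r + 5 = (r - 5)(r - 1).
Roots (with multiplicity): 1, 5.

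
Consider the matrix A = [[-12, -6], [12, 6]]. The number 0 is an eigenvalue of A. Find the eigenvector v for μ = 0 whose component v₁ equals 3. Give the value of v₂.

A = [[-12, -6], [12, 6]].
Solving (A)v = 0 gives the eigenspace spanned by (3, -6).
With v₁ = 3, v = (3, -6), so v₂ = -6.

-6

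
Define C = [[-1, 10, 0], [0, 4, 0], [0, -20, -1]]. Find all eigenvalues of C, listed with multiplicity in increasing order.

-1, -1, 4

Characteristic polynomial: p(s) = s^3 - 2s^2 - 7s - 4 = (s - 4)(s + 1)^2.
Roots (with multiplicity): -1, -1, 4.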